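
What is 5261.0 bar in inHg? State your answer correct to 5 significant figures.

1 bar = 29.5300 inHg.
So 5261.0 × 29.5300 ≈ 155360 inHg.

155360 inHg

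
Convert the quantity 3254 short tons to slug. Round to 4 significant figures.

1 short ton = 62.1619 slug.
Then 3254 × 62.1619 ≈ 202300 slug.

202300 slug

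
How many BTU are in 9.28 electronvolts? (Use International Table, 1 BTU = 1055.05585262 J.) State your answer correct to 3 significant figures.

1 eV = 1.51857 × 10^-22 BTU.
Then 9.28 × 1.51857 × 10^-22 ≈ 1.41 × 10^-21 BTU.

1.41 × 10^-21 BTU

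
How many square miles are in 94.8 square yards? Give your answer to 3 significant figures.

3.06e-5 mi²

1 yd² = 3.22831e-7 mi².
Thus 94.8 × 3.22831e-7 ≈ 3.06e-5 mi².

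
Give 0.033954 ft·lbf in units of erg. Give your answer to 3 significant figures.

460000 erg

1 foot-pound = 1.35582 × 10^7 erg.
So 0.033954 × 1.35582 × 10^7 ≈ 460000 erg.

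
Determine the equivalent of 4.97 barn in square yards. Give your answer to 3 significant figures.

1 barn = 1.19599e-28 yd².
Thus 4.97 × 1.19599e-28 ≈ 5.94e-28 yd².

5.94e-28 yd²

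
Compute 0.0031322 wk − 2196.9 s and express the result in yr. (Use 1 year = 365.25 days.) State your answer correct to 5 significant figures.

-9.5871 × 10^-6 yr

0.0031322 wk = 6.00285 × 10^-5 yr and 2196.9 s = 6.96156 × 10^-5 yr.
6.00285 × 10^-5 − 6.96156 × 10^-5 ≈ -9.5871 × 10^-6 yr.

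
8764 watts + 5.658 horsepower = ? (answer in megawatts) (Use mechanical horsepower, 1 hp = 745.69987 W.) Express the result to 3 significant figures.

0.0130 megawatts

8764 W = 0.00876400 MW and 5.658 hp = 0.00421917 MW.
0.00876400 + 0.00421917 ≈ 0.0130 MW.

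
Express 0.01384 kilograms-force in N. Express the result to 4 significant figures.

0.1357 N

1 kilogram-force = 9.80665 N.
Then 0.01384 × 9.80665 ≈ 0.1357 N.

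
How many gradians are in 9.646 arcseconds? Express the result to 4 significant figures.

1 arcsec = 0.000308642 grad.
Then 9.646 × 0.000308642 ≈ 0.002977 grad.

0.002977 grad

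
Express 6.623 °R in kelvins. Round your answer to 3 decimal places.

3.679 kelvins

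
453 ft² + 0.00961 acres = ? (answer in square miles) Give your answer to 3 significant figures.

453 ft² = 1.62491e-5 mi² and 0.00961 acre = 1.50156e-5 mi².
1.62491e-5 + 1.50156e-5 ≈ 3.13e-5 mi².

3.13e-5 square miles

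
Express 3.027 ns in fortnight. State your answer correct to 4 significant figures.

1 ns = 8.26720 × 10^-16 fortnights.
Then 3.027 × 8.26720 × 10^-16 ≈ 2.502 × 10^-15 fortnight.

2.502 × 10^-15 fortnights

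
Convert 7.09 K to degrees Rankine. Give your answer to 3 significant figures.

12.8 degrees Rankine

°R = K × 9/5.
Applying the formula gives 12.8 °R.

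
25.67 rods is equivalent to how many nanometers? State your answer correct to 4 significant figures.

1 rod = 5.02920 × 10^9 nm.
Then 25.67 × 5.02920 × 10^9 ≈ 1.291 × 10^11 nm.

1.291 × 10^11 nanometers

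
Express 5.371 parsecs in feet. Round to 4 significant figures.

1 pc = 1.01236 × 10^17 ft.
Then 5.371 × 1.01236 × 10^17 ≈ 5.437 × 10^17 ft.

5.437 × 10^17 ft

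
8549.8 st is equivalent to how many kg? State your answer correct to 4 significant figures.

1 st = 6.35029 kg.
So 8549.8 × 6.35029 ≈ 54290 kg.

54290 kg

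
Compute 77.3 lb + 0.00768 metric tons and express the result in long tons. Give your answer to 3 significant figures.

0.0421 long tons

77.3 lb = 0.0345089 long ton and 0.00768 t = 0.00755871 long ton.
0.0345089 + 0.00755871 ≈ 0.0421 long ton.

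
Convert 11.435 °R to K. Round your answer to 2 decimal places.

6.35 K

°R = K × 9/5.
Applying the formula gives 6.35 K.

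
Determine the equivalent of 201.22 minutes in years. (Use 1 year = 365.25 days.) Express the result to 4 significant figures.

0.0003826 yr

1 min = 1.90129e-6 years.
201.22 × 1.90129e-6 ≈ 0.0003826 yr.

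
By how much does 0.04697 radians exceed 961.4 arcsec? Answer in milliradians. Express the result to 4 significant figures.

42.31 mrad

0.04697 rad = 46.9700 mrad and 961.4 arcsec = 4.66100 mrad.
46.9700 − 4.66100 ≈ 42.31 mrad.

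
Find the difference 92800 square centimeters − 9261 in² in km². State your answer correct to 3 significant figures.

3.31 × 10^-6 square kilometers

92800 cm² = 9.28000 × 10^-6 km² and 9261 in² = 5.97483 × 10^-6 km².
9.28000 × 10^-6 − 5.97483 × 10^-6 ≈ 3.31 × 10^-6 km².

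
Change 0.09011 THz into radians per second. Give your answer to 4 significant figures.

1 THz = 6.28319e+12 rad/s.
0.09011 × 6.28319e+12 ≈ 5.662e+11 rad/s.

5.662e+11 rad/s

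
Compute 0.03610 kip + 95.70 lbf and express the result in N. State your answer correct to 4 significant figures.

586.3 newtons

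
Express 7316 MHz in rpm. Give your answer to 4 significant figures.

4.390e+11 revolutions per minute

1 MHz = 6.00000e+7 rpm.
So 7316 × 6.00000e+7 ≈ 4.390e+11 rpm.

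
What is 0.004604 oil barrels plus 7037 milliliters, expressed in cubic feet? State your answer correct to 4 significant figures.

0.004604 bbl = 0.0258495 ft³ and 7037 mL = 0.248509 ft³.
0.0258495 + 0.248509 ≈ 0.2744 ft³.

0.2744 ft³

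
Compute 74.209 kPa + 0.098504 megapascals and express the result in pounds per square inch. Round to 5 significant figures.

74.209 kPa = 10.7631 psi and 0.098504 MPa = 14.2868 psi.
10.7631 + 14.2868 ≈ 25.050 psi.

25.050 pounds per square inch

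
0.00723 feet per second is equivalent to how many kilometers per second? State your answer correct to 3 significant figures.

1 foot per second = 0.000304800 km/s.
So 0.00723 × 0.000304800 ≈ 2.20 × 10^-6 km/s.

2.20 × 10^-6 kilometers per second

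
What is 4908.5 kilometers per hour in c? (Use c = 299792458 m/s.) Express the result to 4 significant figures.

4.548 × 10^-6 c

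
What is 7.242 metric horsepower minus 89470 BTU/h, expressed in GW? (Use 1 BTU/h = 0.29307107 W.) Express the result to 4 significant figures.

7.242 PS = 5.32648 × 10^-6 GW and 89470 BTU/h = 2.62211 × 10^-5 GW.
5.32648 × 10^-6 − 2.62211 × 10^-5 ≈ -2.089 × 10^-5 GW.

-2.089 × 10^-5 GW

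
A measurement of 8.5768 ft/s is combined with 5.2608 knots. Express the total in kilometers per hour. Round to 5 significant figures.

19.154 kilometers per hour

8.5768 ft/s = 9.41115 km/h and 5.2608 kn = 9.74300 km/h.
9.41115 + 9.74300 ≈ 19.154 km/h.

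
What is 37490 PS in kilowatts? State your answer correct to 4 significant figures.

1 PS = 0.735499 kilowatts.
37490 × 0.735499 ≈ 27570 kW.

27570 kilowatts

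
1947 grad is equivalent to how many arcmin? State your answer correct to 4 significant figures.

105100 arcmin

1 grad = 54.0000 arcmin.
Thus 1947 × 54.0000 ≈ 105100 arcmin.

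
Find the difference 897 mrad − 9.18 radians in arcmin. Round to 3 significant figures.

897 mrad = 3083.66 arcmin and 9.18 rad = 31558.5 arcmin.
3083.66 − 31558.5 ≈ -28500 arcmin.

-28500 arcmin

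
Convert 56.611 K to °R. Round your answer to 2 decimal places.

101.90 °R

°R = K × 9/5.
Applying the formula gives 101.90 °R.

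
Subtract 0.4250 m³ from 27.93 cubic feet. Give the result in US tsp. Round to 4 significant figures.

74230 US tsp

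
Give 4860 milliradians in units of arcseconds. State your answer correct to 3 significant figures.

1 milliradian = 206.265 arcseconds.
So 4860 × 206.265 ≈ 1.00e+6 arcsec.

1.00e+6 arcsec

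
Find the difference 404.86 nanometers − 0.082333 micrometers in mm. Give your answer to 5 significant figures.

404.86 nm = 0.000404860 mm and 0.082333 μm = 8.23330e-5 mm.
0.000404860 − 8.23330e-5 ≈ 0.00032253 mm.

0.00032253 mm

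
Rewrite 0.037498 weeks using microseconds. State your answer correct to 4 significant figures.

2.268 × 10^10 microseconds

1 week = 6.04800 × 10^11 μs.
0.037498 × 6.04800 × 10^11 ≈ 2.268 × 10^10 μs.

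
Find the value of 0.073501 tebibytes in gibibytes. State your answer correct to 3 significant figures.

75.3 gibibytes

1 tebibyte = 1024.00 GiB.
So 0.073501 × 1024.00 ≈ 75.3 GiB.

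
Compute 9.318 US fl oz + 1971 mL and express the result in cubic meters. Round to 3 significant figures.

0.00225 cubic meters

9.318 US fl oz = 0.000275566 m³ and 1971 mL = 0.00197100 m³.
0.000275566 + 0.00197100 ≈ 0.00225 m³.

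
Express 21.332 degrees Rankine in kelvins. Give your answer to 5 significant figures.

11.851 K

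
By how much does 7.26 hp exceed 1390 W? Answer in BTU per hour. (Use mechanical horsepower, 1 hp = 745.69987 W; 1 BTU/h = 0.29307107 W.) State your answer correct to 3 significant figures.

7.26 hp = 18472.6 BTU/h and 1390 W = 4742.88 BTU/h.
18472.6 − 4742.88 ≈ 13700 BTU/h.

13700 BTU per hour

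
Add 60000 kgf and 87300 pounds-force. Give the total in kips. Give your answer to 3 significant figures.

60000 kgf = 132.277 kip and 87300 lbf = 87.3000 kip.
132.277 + 87.3000 ≈ 220 kip.

220 kip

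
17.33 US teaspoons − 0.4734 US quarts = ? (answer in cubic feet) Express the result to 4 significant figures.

17.33 US tsp = 0.00301652 ft³ and 0.4734 US qt = 0.0158211 ft³.
0.00301652 − 0.0158211 ≈ -0.01280 ft³.

-0.01280 ft³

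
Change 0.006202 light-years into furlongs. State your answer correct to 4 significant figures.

2.917e+11 furlong

1 ly = 4.70290e+13 furlong.
Then 0.006202 × 4.70290e+13 ≈ 2.917e+11 furlong.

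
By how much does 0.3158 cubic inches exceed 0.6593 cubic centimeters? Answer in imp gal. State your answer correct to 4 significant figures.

0.0009933 imp gal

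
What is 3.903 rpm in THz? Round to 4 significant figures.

6.505e-14 THz

1 rpm = 1.66667e-14 THz.
So 3.903 × 1.66667e-14 ≈ 6.505e-14 THz.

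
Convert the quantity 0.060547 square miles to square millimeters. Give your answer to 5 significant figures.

1 mi² = 2.58999e+12 square millimeters.
Thus 0.060547 × 2.58999e+12 ≈ 1.5682e+11 mm².

1.5682e+11 mm²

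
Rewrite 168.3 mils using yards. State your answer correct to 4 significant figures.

1 mil = 2.77778 × 10^-5 yards.
So 168.3 × 2.77778 × 10^-5 ≈ 0.004675 yd.

0.004675 yards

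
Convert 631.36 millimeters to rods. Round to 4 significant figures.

0.1255 rod

1 mm = 0.000198839 rod.
Then 631.36 × 0.000198839 ≈ 0.1255 rod.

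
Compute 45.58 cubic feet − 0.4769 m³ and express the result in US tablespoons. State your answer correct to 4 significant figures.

55030 US tbsp

45.58 ft³ = 87286.3 US tbsp and 0.4769 m³ = 32251.8 US tbsp.
87286.3 − 32251.8 ≈ 55030 US tbsp.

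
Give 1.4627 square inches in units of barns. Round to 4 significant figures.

1 square inch = 6.45160e+24 barns.
Thus 1.4627 × 6.45160e+24 ≈ 9.437e+24 barn.

9.437e+24 barn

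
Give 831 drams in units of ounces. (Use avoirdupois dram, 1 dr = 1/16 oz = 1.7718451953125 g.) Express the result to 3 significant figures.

51.9 ounces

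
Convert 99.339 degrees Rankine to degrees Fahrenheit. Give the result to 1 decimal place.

°R = °F + 459.67.
Applying the formula gives -360.3 °F.

-360.3 °F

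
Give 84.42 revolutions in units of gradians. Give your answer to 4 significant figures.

1 rev = 400.000 grad.
Then 84.42 × 400.000 ≈ 33770 grad.

33770 gradians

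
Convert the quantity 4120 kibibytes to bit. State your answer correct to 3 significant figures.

1 kibibyte = 8192.00 bit.
4120 × 8192.00 ≈ 3.38e+7 bit.

3.38e+7 bit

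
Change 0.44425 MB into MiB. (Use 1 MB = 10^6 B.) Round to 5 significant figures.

0.42367 MiB

1 MB = 0.953674 mebibytes.
0.44425 × 0.953674 ≈ 0.42367 MiB.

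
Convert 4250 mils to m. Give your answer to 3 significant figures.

0.108 meters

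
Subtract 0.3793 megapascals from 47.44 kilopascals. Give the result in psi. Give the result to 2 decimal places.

-48.13 psi

47.44 kPa = 6.88059 psi and 0.3793 MPa = 55.0128 psi.
6.88059 − 55.0128 ≈ -48.13 psi.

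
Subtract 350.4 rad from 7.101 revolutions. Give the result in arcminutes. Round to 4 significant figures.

7.101 rev = 153382 arcmin and 350.4 rad = 1.20459e+6 arcmin.
153382 − 1.20459e+6 ≈ -1.051e+6 arcmin.

-1.051e+6 arcminutes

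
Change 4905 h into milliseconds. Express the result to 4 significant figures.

1.766 × 10^10 milliseconds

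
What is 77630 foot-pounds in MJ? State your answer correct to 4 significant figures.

0.1053 MJ

1 foot-pound = 1.35582e-6 megajoules.
Thus 77630 × 1.35582e-6 ≈ 0.1053 MJ.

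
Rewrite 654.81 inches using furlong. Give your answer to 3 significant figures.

1 in = 0.000126263 furlongs.
Then 654.81 × 0.000126263 ≈ 0.0827 furlong.

0.0827 furlongs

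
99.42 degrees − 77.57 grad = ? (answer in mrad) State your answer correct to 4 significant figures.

99.42 ° = 1735.21 mrad and 77.57 grad = 1218.47 mrad.
1735.21 − 1218.47 ≈ 516.7 mrad.

516.7 milliradians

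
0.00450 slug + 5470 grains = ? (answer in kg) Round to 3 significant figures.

0.420 kg

0.00450 slug = 0.0656726 kg and 5470 gr = 0.354450 kg.
0.0656726 + 0.354450 ≈ 0.420 kg.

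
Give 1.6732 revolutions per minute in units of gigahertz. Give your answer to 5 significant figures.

2.7887 × 10^-11 GHz

1 revolution per minute = 1.66667 × 10^-11 gigahertz.
So 1.6732 × 1.66667 × 10^-11 ≈ 2.7887 × 10^-11 GHz.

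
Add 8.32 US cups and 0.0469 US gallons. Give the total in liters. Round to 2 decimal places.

2.15 L

8.32 US cup = 1.96841 L and 0.0469 US gal = 0.177536 L.
1.96841 + 0.177536 ≈ 2.15 L.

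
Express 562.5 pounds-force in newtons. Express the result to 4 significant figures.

2502 N

1 lbf = 4.44822 newtons.
Thus 562.5 × 4.44822 ≈ 2502 N.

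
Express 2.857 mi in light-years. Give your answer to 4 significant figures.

1 mile = 1.70108 × 10^-13 light-years.
So 2.857 × 1.70108 × 10^-13 ≈ 4.860 × 10^-13 ly.

4.860 × 10^-13 light-years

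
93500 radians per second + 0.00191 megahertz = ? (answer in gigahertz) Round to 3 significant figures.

1.68 × 10^-5 GHz

93500 rad/s = 1.48810 × 10^-5 GHz and 0.00191 MHz = 1.91000 × 10^-6 GHz.
1.48810 × 10^-5 + 1.91000 × 10^-6 ≈ 1.68 × 10^-5 GHz.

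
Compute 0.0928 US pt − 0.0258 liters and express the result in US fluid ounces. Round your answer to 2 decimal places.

0.0928 US pt = 1.48480 US fl oz and 0.0258 L = 0.872402 US fl oz.
1.48480 − 0.872402 ≈ 0.61 US fl oz.

0.61 US fl oz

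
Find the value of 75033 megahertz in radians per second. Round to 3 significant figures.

1 MHz = 6.28319 × 10^6 rad/s.
75033 × 6.28319 × 10^6 ≈ 4.71 × 10^11 rad/s.

4.71 × 10^11 radians per second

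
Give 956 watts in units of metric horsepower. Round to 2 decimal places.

1.30 PS

1 W = 0.00135962 PS.
So 956 × 0.00135962 ≈ 1.30 PS.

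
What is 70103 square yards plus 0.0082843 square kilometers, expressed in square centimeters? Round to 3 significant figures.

70103 yd² = 5.86150e+8 cm² and 0.0082843 km² = 8.28430e+7 cm².
5.86150e+8 + 8.28430e+7 ≈ 6.69e+8 cm².

6.69e+8 square centimeters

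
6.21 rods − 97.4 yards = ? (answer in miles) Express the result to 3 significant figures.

6.21 rod = 0.01940625 mi and 97.4 yd = 0.05534091 mi.
0.01940625 − 0.05534091 ≈ -0.0359 mi.

-0.0359 miles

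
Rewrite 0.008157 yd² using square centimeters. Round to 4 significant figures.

1 yd² = 8361.27 cm².
Then 0.008157 × 8361.27 ≈ 68.20 cm².

68.20 cm²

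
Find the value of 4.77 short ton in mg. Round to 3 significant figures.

1 short ton = 9.07185 × 10^8 milligrams.
Then 4.77 × 9.07185 × 10^8 ≈ 4.33 × 10^9 mg.

4.33 × 10^9 milligrams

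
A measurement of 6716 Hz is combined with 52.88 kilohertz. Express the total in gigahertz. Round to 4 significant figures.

5.960e-5 gigahertz

6716 Hz = 6.71600e-6 GHz and 52.88 kHz = 5.28800e-5 GHz.
6.71600e-6 + 5.28800e-5 ≈ 5.960e-5 GHz.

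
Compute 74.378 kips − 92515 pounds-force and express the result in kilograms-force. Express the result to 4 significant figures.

74.378 kip = 33737.3 kgf and 92515 lbf = 41964.1 kgf.
33737.3 − 41964.1 ≈ -8227 kgf.

-8227 kgf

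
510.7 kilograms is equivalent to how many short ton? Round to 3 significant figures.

1 kilogram = 0.00110231 short ton.
510.7 × 0.00110231 ≈ 0.563 short ton.

0.563 short ton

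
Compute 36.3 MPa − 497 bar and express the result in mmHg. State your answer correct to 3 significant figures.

-101000 millimeters of mercury

36.3 MPa = 272272 mmHg and 497 bar = 372781 mmHg.
272272 − 372781 ≈ -101000 mmHg.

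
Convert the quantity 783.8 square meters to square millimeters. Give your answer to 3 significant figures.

7.84 × 10^8 square millimeters

1 m² = 1.00000 × 10^6 square millimeters.
Then 783.8 × 1.00000 × 10^6 ≈ 7.84 × 10^8 mm².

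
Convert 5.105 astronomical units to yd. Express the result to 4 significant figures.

1 astronomical unit = 1.63602e+11 yd.
So 5.105 × 1.63602e+11 ≈ 8.352e+11 yd.

8.352e+11 yards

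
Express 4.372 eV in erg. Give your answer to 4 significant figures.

7.005e-12 erg

1 electronvolt = 1.60218e-12 ergs.
4.372 × 1.60218e-12 ≈ 7.005e-12 erg.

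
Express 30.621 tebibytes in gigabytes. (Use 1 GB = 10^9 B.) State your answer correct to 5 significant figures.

33668 gigabytes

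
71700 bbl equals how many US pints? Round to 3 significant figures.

2.41e+7 US pt

1 oil barrel = 336.000 US pt.
So 71700 × 336.000 ≈ 2.41e+7 US pt.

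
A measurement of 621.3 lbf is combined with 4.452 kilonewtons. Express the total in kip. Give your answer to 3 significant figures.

1.62 kip

621.3 lbf = 0.621300 kip and 4.452 kN = 1.00085 kip.
0.621300 + 1.00085 ≈ 1.62 kip.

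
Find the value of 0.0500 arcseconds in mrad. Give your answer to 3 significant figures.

0.000242 mrad

1 arcsecond = 0.00484814 mrad.
So 0.0500 × 0.00484814 ≈ 0.000242 mrad.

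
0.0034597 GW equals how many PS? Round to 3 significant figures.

1 gigawatt = 1.35962e+6 PS.
0.0034597 × 1.35962e+6 ≈ 4700 PS.

4700 PS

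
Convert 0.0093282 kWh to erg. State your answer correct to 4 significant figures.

1 kilowatt-hour = 3.60000e+13 ergs.
Then 0.0093282 × 3.60000e+13 ≈ 3.358e+11 erg.

3.358e+11 erg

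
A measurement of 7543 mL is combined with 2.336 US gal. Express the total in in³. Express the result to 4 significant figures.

7543 mL = 460.302 in³ and 2.336 US gal = 539.616 in³.
460.302 + 539.616 ≈ 999.9 in³.

999.9 cubic inches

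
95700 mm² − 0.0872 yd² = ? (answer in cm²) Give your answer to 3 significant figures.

228 cm²

95700 mm² = 957.000 cm² and 0.0872 yd² = 729.103 cm².
957.000 − 729.103 ≈ 228 cm².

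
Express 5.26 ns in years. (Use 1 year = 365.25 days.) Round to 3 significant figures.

1.67e-16 years

1 ns = 3.16881e-17 years.
Then 5.26 × 3.16881e-17 ≈ 1.67e-16 yr.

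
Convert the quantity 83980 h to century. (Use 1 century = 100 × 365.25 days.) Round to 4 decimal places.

0.0958 century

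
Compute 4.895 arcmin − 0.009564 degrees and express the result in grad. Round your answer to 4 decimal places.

4.895 arcmin = 0.0906481 grad and 0.009564 ° = 0.0106267 grad.
0.0906481 − 0.0106267 ≈ 0.0800 grad.

0.0800 grad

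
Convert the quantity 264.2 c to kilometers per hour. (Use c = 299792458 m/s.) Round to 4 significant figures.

1 speed of light = 1.07925e+9 kilometers per hour.
Thus 264.2 × 1.07925e+9 ≈ 2.851e+11 km/h.

2.851e+11 kilometers per hour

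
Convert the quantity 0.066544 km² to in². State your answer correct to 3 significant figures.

1 square kilometer = 1.55000e+9 in².
Thus 0.066544 × 1.55000e+9 ≈ 1.03e+8 in².

1.03e+8 square inches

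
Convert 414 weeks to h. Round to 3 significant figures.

1 wk = 168.000 hours.
414 × 168.000 ≈ 69600 h.

69600 hours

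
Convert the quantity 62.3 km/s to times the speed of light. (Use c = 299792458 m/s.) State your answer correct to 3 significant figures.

1 km/s = 3.33564 × 10^-6 c.
62.3 × 3.33564 × 10^-6 ≈ 0.000208 c.

0.000208 c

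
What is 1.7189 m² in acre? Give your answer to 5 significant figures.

0.00042475 acre

1 square meter = 0.000247105 acres.
Then 1.7189 × 0.000247105 ≈ 0.00042475 acre.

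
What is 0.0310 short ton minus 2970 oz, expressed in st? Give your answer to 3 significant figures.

-8.83 st

0.0310 short ton = 4.42857 st and 2970 oz = 13.2589 st.
4.42857 − 13.2589 ≈ -8.83 st.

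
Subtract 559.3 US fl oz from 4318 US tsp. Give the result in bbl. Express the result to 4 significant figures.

4318 US tsp = 0.133867 bbl and 559.3 US fl oz = 0.104036 bbl.
0.133867 − 0.104036 ≈ 0.02983 bbl.

0.02983 bbl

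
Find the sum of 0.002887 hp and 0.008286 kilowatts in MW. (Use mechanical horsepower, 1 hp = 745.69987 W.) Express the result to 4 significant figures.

0.002887 hp = 2.15284 × 10^-6 MW and 0.008286 kW = 8.28600 × 10^-6 MW.
2.15284 × 10^-6 + 8.28600 × 10^-6 ≈ 1.044 × 10^-5 MW.

1.044 × 10^-5 megawatts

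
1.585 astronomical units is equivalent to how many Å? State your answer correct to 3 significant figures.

2.37e+21 Å

1 astronomical unit = 1.49598e+21 Å.
1.585 × 1.49598e+21 ≈ 2.37e+21 Å.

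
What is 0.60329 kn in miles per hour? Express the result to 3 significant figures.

0.694 miles per hour

1 knot = 1.15078 mph.
Then 0.60329 × 1.15078 ≈ 0.694 mph.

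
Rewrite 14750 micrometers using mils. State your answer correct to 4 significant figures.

1 μm = 0.0393701 mil.
So 14750 × 0.0393701 ≈ 580.7 mil.

580.7 mil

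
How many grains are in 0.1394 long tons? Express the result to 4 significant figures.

2.186 × 10^6 grains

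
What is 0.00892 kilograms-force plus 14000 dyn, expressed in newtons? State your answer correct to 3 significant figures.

0.227 N

0.00892 kgf = 0.0874753 N and 14000 dyn = 0.140000 N.
0.0874753 + 0.140000 ≈ 0.227 N.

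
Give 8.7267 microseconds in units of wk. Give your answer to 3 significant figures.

1 μs = 1.65344e-12 wk.
Thus 8.7267 × 1.65344e-12 ≈ 1.44e-11 wk.

1.44e-11 wk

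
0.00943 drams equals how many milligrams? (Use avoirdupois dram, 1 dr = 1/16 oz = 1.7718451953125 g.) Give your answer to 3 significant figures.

16.7 mg

1 dram = 1771.85 milligrams.
So 0.00943 × 1771.85 ≈ 16.7 mg.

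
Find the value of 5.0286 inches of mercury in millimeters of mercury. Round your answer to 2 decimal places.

127.73 millimeters of mercury

1 inHg = 25.4000 mmHg.
Then 5.0286 × 25.4000 ≈ 127.73 mmHg.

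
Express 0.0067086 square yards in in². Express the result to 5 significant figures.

1 square yard = 1296.00 in².
Then 0.0067086 × 1296.00 ≈ 8.6943 in².

8.6943 square inches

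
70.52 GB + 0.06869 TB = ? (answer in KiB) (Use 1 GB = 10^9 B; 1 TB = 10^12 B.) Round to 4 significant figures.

1.359e+8 KiB

70.52 GB = 6.88672e+7 KiB and 0.06869 TB = 6.70801e+7 KiB.
6.88672e+7 + 6.70801e+7 ≈ 1.359e+8 KiB.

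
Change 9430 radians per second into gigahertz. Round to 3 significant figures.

1.50 × 10^-6 GHz

1 radian per second = 1.59155 × 10^-10 GHz.
Then 9430 × 1.59155 × 10^-10 ≈ 1.50 × 10^-6 GHz.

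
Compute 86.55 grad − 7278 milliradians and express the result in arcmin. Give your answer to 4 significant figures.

86.55 grad = 4673.70 arcmin and 7278 mrad = 25019.9 arcmin.
4673.70 − 25019.9 ≈ -20350 arcmin.

-20350 arcmin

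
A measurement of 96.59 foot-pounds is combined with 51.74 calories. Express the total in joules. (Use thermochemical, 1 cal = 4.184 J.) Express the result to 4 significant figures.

347.4 J

96.59 ft·lbf = 130.958 J and 51.74 cal = 216.480 J.
130.958 + 216.480 ≈ 347.4 J.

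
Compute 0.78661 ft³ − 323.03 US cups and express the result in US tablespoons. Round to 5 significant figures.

-3662.1 US tbsp

0.78661 ft³ = 1506.37 US tbsp and 323.03 US cup = 5168.48 US tbsp.
1506.37 − 5168.48 ≈ -3662.1 US tbsp.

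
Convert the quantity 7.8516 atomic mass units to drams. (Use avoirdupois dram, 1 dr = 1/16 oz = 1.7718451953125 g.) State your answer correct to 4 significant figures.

1 u = 9.37181 × 10^-25 drams.
So 7.8516 × 9.37181 × 10^-25 ≈ 7.358 × 10^-24 dr.

7.358 × 10^-24 dr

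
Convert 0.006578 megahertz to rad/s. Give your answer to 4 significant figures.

41330 rad/s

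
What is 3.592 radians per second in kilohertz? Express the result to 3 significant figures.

0.000572 kHz

1 radian per second = 0.000159155 kilohertz.
Thus 3.592 × 0.000159155 ≈ 0.000572 kHz.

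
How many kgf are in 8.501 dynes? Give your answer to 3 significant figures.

8.67 × 10^-6 kgf

1 dyne = 1.01972 × 10^-6 kgf.
8.501 × 1.01972 × 10^-6 ≈ 8.67 × 10^-6 kgf.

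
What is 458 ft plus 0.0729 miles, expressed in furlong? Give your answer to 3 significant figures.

458 ft = 0.693939 furlong and 0.0729 mi = 0.583200 furlong.
0.693939 + 0.583200 ≈ 1.28 furlong.

1.28 furlongs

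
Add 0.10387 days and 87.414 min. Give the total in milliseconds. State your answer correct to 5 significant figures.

0.10387 d = 8.97437e+6 ms and 87.414 min = 5.24484e+6 ms.
8.97437e+6 + 5.24484e+6 ≈ 1.4219e+7 ms.

1.4219e+7 ms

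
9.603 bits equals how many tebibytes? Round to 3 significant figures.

1 bit = 1.13687 × 10^-13 TiB.
Then 9.603 × 1.13687 × 10^-13 ≈ 1.09 × 10^-12 TiB.

1.09 × 10^-12 tebibytes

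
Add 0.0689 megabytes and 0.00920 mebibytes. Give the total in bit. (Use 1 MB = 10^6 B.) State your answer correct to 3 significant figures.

0.0689 MB = 551200 bit and 0.00920 MiB = 77175.2 bit.
551200 + 77175.2 ≈ 628000 bit.

628000 bit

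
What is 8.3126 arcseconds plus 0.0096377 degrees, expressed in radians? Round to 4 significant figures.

0.0002085 radians

8.3126 arcsec = 4.03006e-5 rad and 0.0096377 ° = 0.000168210 rad.
4.03006e-5 + 0.000168210 ≈ 0.0002085 rad.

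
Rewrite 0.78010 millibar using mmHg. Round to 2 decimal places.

0.59 millimeters of mercury

1 millibar = 0.750062 mmHg.
0.78010 × 0.750062 ≈ 0.59 mmHg.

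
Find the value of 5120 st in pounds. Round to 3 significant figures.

1 st = 14.0000 lb.
5120 × 14.0000 ≈ 71700 lb.

71700 pounds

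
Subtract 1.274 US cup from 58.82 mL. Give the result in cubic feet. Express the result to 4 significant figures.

58.82 mL = 0.00207721 ft³ and 1.274 US cup = 0.0106443 ft³.
0.00207721 − 0.0106443 ≈ -0.008567 ft³.

-0.008567 ft³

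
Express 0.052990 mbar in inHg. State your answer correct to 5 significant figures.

0.0015648 inHg

1 mbar = 0.0295300 inHg.
So 0.052990 × 0.0295300 ≈ 0.0015648 inHg.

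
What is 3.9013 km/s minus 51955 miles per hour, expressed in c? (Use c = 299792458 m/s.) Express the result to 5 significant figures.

-6.4460e-5 c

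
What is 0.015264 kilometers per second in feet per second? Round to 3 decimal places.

50.079 ft/s

1 km/s = 3280.84 feet per second.
0.015264 × 3280.84 ≈ 50.079 ft/s.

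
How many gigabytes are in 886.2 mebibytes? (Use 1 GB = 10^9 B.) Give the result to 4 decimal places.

0.9292 GB

1 MiB = 0.001048576 gigabytes.
So 886.2 × 0.001048576 ≈ 0.9292 GB.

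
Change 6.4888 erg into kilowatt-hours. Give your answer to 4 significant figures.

1.802e-13 kWh

1 erg = 2.77778e-14 kilowatt-hours.
Thus 6.4888 × 2.77778e-14 ≈ 1.802e-13 kWh.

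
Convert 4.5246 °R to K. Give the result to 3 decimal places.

2.514 K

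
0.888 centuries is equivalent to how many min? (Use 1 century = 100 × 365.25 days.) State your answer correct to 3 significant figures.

4.67e+7 min

1 century = 5.25960e+7 min.
Then 0.888 × 5.25960e+7 ≈ 4.67e+7 min.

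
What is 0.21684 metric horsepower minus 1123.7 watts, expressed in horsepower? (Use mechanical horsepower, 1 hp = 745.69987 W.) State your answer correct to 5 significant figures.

0.21684 PS = 0.213874 hp and 1123.7 W = 1.50691 hp.
0.213874 − 1.50691 ≈ -1.2930 hp.

-1.2930 horsepower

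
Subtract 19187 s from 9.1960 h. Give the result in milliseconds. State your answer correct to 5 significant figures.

1.3919 × 10^7 milliseconds

9.1960 h = 3.31056 × 10^7 ms and 19187 s = 1.91870 × 10^7 ms.
3.31056 × 10^7 − 1.91870 × 10^7 ≈ 1.3919 × 10^7 ms.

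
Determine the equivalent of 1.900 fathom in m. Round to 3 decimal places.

1 fathom = 1.82880 meters.
So 1.900 × 1.82880 ≈ 3.475 m.

3.475 meters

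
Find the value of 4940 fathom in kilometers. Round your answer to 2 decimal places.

1 fathom = 0.00182880 km.
Then 4940 × 0.00182880 ≈ 9.03 km.

9.03 km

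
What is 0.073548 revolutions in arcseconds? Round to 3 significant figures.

95300 arcsec

1 rev = 1.29600e+6 arcseconds.
So 0.073548 × 1.29600e+6 ≈ 95300 arcsec.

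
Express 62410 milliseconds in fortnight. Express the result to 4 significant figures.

5.160e-5 fortnights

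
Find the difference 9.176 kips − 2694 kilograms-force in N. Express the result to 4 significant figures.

9.176 kip = 40816.9 N and 2694 kgf = 26419.1 N.
40816.9 − 26419.1 ≈ 14400 N.

14400 newtons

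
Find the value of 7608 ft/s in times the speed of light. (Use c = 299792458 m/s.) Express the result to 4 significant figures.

7.735 × 10^-6 times the speed of light

1 foot per second = 1.01670 × 10^-9 times the speed of light.
So 7608 × 1.01670 × 10^-9 ≈ 7.735 × 10^-6 c.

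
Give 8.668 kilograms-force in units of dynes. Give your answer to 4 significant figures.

1 kgf = 980665 dynes.
Thus 8.668 × 980665 ≈ 8.500e+6 dyn.

8.500e+6 dyn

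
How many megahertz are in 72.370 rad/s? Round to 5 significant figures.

1 rad/s = 1.59155 × 10^-7 megahertz.
Then 72.370 × 1.59155 × 10^-7 ≈ 1.1518 × 10^-5 MHz.

1.1518 × 10^-5 MHz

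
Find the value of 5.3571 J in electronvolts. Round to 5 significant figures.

1 J = 6.24151e+18 electronvolts.
So 5.3571 × 6.24151e+18 ≈ 3.3436e+19 eV.

3.3436e+19 eV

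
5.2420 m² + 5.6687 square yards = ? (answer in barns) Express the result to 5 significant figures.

5.2420 m² = 5.24200e+28 barn and 5.6687 yd² = 4.73976e+28 barn.
5.24200e+28 + 4.73976e+28 ≈ 9.9818e+28 barn.

9.9818e+28 barns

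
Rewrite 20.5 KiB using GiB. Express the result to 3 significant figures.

1.96e-5 GiB

1 KiB = 9.53674e-7 GiB.
Thus 20.5 × 9.53674e-7 ≈ 1.96e-5 GiB.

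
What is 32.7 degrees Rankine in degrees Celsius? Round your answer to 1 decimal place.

°R = (°C + 273.15) × 9/5.
Applying the formula gives -255.0 °C.

-255.0 degrees Celsius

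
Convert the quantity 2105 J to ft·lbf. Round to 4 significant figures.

1 J = 0.737562 ft·lbf.
So 2105 × 0.737562 ≈ 1553 ft·lbf.

1553 ft·lbf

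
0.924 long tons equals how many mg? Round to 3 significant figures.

1 long ton = 1.01605e+9 mg.
0.924 × 1.01605e+9 ≈ 9.39e+8 mg.

9.39e+8 mg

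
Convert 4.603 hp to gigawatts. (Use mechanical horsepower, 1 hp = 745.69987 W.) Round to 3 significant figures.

3.43 × 10^-6 gigawatts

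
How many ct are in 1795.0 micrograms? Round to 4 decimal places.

1 microgram = 5.00000 × 10^-6 ct.
So 1795.0 × 5.00000 × 10^-6 ≈ 0.0090 ct.

0.0090 carats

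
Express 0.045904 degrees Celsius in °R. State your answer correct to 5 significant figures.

°R = (°C + 273.15) × 9/5.
Applying the formula gives 491.75 °R.

491.75 °R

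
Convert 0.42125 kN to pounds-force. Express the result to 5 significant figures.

94.701 pounds-force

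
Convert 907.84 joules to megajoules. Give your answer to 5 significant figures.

0.00090784 megajoules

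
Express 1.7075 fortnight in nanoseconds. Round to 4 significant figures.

2.065 × 10^15 ns

1 fortnight = 1.20960 × 10^15 ns.
Thus 1.7075 × 1.20960 × 10^15 ≈ 2.065 × 10^15 ns.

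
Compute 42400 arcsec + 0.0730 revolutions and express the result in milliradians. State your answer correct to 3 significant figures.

664 mrad

42400 arcsec = 205.561 mrad and 0.0730 rev = 458.673 mrad.
205.561 + 458.673 ≈ 664 mrad.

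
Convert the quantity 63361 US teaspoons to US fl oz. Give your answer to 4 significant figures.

10560 US fl oz

1 US teaspoon = 0.166667 US fluid ounces.
So 63361 × 0.166667 ≈ 10560 US fl oz.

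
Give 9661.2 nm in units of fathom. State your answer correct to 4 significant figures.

1 nm = 5.46807e-10 fathoms.
So 9661.2 × 5.46807e-10 ≈ 5.283e-6 fathom.

5.283e-6 fathom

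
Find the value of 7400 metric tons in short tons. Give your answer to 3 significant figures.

8160 short ton

1 t = 1.10231 short tons.
7400 × 1.10231 ≈ 8160 short ton.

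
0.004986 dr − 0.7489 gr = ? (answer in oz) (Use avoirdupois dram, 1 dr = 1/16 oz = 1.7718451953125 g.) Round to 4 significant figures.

0.004986 dr = 0.000311625 oz and 0.7489 gr = 0.00171177 oz.
0.000311625 − 0.00171177 ≈ -0.001400 oz.

-0.001400 oz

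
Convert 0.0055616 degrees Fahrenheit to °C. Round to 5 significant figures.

-17.775 degrees Celsius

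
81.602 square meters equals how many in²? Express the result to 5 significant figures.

1 m² = 1550.00 square inches.
So 81.602 × 1550.00 ≈ 126480 in².

126480 in²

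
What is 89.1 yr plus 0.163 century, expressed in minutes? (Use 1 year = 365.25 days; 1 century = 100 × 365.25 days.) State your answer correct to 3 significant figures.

89.1 yr = 4.68630 × 10^7 min and 0.163 century = 8.57315 × 10^6 min.
4.68630 × 10^7 + 8.57315 × 10^6 ≈ 5.54 × 10^7 min.

5.54 × 10^7 minutes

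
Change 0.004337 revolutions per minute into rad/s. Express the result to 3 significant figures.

0.000454 rad/s

1 rpm = 0.104720 rad/s.
Then 0.004337 × 0.104720 ≈ 0.000454 rad/s.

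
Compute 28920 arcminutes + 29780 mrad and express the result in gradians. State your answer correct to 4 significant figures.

28920 arcmin = 535.556 grad and 29780 mrad = 1895.85 grad.
535.556 + 1895.85 ≈ 2431 grad.

2431 grad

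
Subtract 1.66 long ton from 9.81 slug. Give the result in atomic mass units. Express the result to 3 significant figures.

9.81 slug = 8.62167 × 10^28 u and 1.66 long ton = 1.01572 × 10^30 u.
8.62167 × 10^28 − 1.01572 × 10^30 ≈ -9.30 × 10^29 u.

-9.30 × 10^29 atomic mass units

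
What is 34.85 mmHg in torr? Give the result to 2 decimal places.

34.85 torr

1 mmHg = 1.00000 torr.
Then 34.85 × 1.00000 ≈ 34.85 torr.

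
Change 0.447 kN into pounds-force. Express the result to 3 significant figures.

100 lbf

1 kN = 224.809 lbf.
So 0.447 × 224.809 ≈ 100 lbf.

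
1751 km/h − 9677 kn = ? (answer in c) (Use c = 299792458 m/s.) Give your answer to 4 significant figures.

-1.498 × 10^-5 times the speed of light

1751 km/h = 1.62242 × 10^-6 c and 9677 kn = 1.66058 × 10^-5 c.
1.62242 × 10^-6 − 1.66058 × 10^-5 ≈ -1.498 × 10^-5 c.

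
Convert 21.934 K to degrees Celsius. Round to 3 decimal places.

K = °C + 273.15.
Applying the formula gives -251.216 °C.

-251.216 °C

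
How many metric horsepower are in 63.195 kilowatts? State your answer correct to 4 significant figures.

85.92 PS

1 kilowatt = 1.35962 PS.
Then 63.195 × 1.35962 ≈ 85.92 PS.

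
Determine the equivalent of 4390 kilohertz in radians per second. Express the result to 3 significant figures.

2.76 × 10^7 radians per second

1 kHz = 6283.19 rad/s.
Then 4390 × 6283.19 ≈ 2.76 × 10^7 rad/s.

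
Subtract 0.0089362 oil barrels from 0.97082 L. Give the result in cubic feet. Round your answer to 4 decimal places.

0.97082 L = 0.0342842 ft³ and 0.0089362 bbl = 0.0501730 ft³.
0.0342842 − 0.0501730 ≈ -0.0159 ft³.

-0.0159 ft³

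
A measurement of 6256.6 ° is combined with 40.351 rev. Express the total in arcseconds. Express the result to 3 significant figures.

6256.6 ° = 2.25238 × 10^7 arcsec and 40.351 rev = 5.22949 × 10^7 arcsec.
2.25238 × 10^7 + 5.22949 × 10^7 ≈ 7.48 × 10^7 arcsec.

7.48 × 10^7 arcsec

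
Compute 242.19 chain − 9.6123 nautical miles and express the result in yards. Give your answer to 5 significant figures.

242.19 chain = 5328.18 yd and 9.6123 nmi = 19468.5 yd.
5328.18 − 19468.5 ≈ -14140 yd.

-14140 yd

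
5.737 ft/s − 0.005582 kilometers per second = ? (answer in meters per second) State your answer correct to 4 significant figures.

-3.833 m/s

5.737 ft/s = 1.74864 m/s and 0.005582 km/s = 5.58200 m/s.
1.74864 − 5.58200 ≈ -3.833 m/s.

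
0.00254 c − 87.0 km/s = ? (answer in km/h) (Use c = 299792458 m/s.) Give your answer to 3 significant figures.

0.00254 c = 2.74130 × 10^6 km/h and 87.0 km/s = 313200 km/h.
2.74130 × 10^6 − 313200 ≈ 2.43 × 10^6 km/h.

2.43 × 10^6 km/h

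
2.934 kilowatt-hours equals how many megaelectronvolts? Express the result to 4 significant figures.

6.593 × 10^19 MeV

1 kWh = 2.24694 × 10^19 MeV.
2.934 × 2.24694 × 10^19 ≈ 6.593 × 10^19 MeV.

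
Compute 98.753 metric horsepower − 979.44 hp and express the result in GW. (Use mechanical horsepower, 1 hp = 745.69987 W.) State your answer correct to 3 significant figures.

98.753 PS = 7.26327e-5 GW and 979.44 hp = 0.000730368 GW.
7.26327e-5 − 0.000730368 ≈ -0.000658 GW.

-0.000658 GW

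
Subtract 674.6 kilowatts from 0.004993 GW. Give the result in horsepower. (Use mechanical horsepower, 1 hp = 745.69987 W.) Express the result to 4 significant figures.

0.004993 GW = 6695.72 hp and 674.6 kW = 904.654 hp.
6695.72 − 904.654 ≈ 5791 hp.

5791 hp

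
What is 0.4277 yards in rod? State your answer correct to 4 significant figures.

1 yard = 0.181818 rod.
0.4277 × 0.181818 ≈ 0.07776 rod.

0.07776 rods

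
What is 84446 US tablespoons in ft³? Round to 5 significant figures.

1 US tablespoon = 0.000522190 ft³.
84446 × 0.000522190 ≈ 44.097 ft³.

44.097 cubic feet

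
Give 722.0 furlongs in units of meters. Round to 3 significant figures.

145000 meters

1 furlong = 201.168 meters.
722.0 × 201.168 ≈ 145000 m.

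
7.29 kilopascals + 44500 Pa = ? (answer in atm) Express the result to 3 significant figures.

7.29 kPa = 0.0719467 atm and 44500 Pa = 0.439181 atm.
0.0719467 + 0.439181 ≈ 0.511 atm.

0.511 atmospheres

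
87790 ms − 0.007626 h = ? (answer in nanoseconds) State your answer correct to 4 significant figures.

87790 ms = 8.77900e+10 ns and 0.007626 h = 2.74536e+10 ns.
8.77900e+10 − 2.74536e+10 ≈ 6.034e+10 ns.

6.034e+10 ns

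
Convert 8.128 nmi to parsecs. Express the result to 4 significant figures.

1 nmi = 6.00192e-14 pc.
So 8.128 × 6.00192e-14 ≈ 4.878e-13 pc.

4.878e-13 parsecs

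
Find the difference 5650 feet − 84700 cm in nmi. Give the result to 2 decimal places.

5650 ft = 0.929870 nmi and 84700 cm = 0.457343 nmi.
0.929870 − 0.457343 ≈ 0.47 nmi.

0.47 nautical miles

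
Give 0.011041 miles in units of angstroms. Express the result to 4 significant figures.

1.777e+11 Å

1 mile = 1.60934e+13 Å.
So 0.011041 × 1.60934e+13 ≈ 1.777e+11 Å.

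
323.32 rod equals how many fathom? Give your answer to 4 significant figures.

889.1 fathoms

1 rod = 2.75000 fathoms.
So 323.32 × 2.75000 ≈ 889.1 fathom.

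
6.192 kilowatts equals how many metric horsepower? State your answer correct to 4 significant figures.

8.419 metric horsepower

1 kilowatt = 1.35962 metric horsepower.
Then 6.192 × 1.35962 ≈ 8.419 PS.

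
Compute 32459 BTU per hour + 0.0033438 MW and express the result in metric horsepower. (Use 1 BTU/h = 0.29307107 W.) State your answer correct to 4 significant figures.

32459 BTU/h = 12.9338 PS and 0.0033438 MW = 4.54630 PS.
12.9338 + 4.54630 ≈ 17.48 PS.

17.48 PS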